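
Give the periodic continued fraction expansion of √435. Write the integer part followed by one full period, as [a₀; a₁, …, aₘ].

a₀ = ⌊√435⌋ = 20.
With m₀=0, d₀=1 and mₖ₊₁ = dₖaₖ − mₖ, dₖ₊₁ = (n − mₖ₊₁²)/dₖ, aₖ₊₁ = ⌊(a₀+mₖ₊₁)/dₖ₊₁⌋:
  k=1: m=20, d=35, a=1
  k=2: m=15, d=6, a=5
  k=3: m=15, d=35, a=1
  k=4: m=20, d=1, a=40
d=1 and a=2a₀=40 at k=4, so the next step gives (m, d) = (20, 35) again — its k=1 value — and the period has length 4.

[20; 1, 5, 1, 40]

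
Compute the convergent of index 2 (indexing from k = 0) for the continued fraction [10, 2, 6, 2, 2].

136/13

Using pₖ = aₖpₖ₋₁ + pₖ₋₂, qₖ = aₖqₖ₋₁ + qₖ₋₂ (with p₋₁=1, p₋₂=0, q₋₁=0, q₋₂=1):
  k=0: a=10, p=10, q=1
  k=1: a=2, p=21, q=2
  k=2: a=6, p=136, q=13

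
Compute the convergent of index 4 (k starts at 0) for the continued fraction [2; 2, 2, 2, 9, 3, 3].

Using pₖ = aₖpₖ₋₁ + pₖ₋₂, qₖ = aₖqₖ₋₁ + qₖ₋₂ (with p₋₁=1, p₋₂=0, q₋₁=0, q₋₂=1):
  k=0: a=2, p=2, q=1
  k=1: a=2, p=5, q=2
  k=2: a=2, p=12, q=5
  k=3: a=2, p=29, q=12
  k=4: a=9, p=273, q=113

273/113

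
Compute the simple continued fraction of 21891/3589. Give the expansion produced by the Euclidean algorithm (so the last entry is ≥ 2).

[6; 10, 18, 1, 3, 1, 3]

21891 = 6·3589 + 357
3589 = 10·357 + 19
357 = 18·19 + 15
19 = 1·15 + 4
15 = 3·4 + 3
4 = 1·3 + 1
3 = 3·1 + 0  (stop)
So 21891/3589 = [6; 10, 18, 1, 3, 1, 3].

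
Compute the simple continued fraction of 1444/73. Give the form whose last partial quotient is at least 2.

[19; 1, 3, 1, 1, 3, 2]

1444 = 19*73 + 57
73 = 1*57 + 16
57 = 3*16 + 9
16 = 1*9 + 7
9 = 1*7 + 2
7 = 3*2 + 1
2 = 2*1 + 0  (stop)
So 1444/73 = [19; 1, 3, 1, 1, 3, 2].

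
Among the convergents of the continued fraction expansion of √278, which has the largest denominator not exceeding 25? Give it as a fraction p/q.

√278 = [16; 1, 2, 16, 2, 1, 32, …] (period length 6).
Convergents:
  p_0/q_0 = 16/1
  p_1/q_1 = 17/1
  p_2/q_2 = 50/3
  p_3/q_3 = 817/49
q_2 = 3 ≤ 25 < 49 = q_3, so the answer is 50/3.

50/3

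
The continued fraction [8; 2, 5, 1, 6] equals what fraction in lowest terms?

Fold from the inside: start with 6/1.
  1 + 1/6 = 7/6
  5 + 6/7 = 41/7
  2 + 7/41 = 89/41
  8 + 41/89 = 753/89

753/89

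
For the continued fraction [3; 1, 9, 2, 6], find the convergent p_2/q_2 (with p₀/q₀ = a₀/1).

39/10

Using pₖ = aₖpₖ₋₁ + pₖ₋₂, qₖ = aₖqₖ₋₁ + qₖ₋₂ (with p₋₁=1, p₋₂=0, q₋₁=0, q₋₂=1):
  k=0: a=3, p=3, q=1
  k=1: a=1, p=4, q=1
  k=2: a=9, p=39, q=10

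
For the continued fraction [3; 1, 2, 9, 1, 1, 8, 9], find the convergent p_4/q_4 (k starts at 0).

114/31

Using pₖ = aₖpₖ₋₁ + pₖ₋₂, qₖ = aₖqₖ₋₁ + qₖ₋₂ (with p₋₁=1, p₋₂=0, q₋₁=0, q₋₂=1):
  k=0: a=3, p=3, q=1
  k=1: a=1, p=4, q=1
  k=2: a=2, p=11, q=3
  k=3: a=9, p=103, q=28
  k=4: a=1, p=114, q=31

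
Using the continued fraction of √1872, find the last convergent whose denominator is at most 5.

√1872 = [43; 3, 1, 3, 86, …] (period length 4).
Convergents:
  p_0/q_0 = 43/1
  p_1/q_1 = 130/3
  p_2/q_2 = 173/4
  p_3/q_3 = 649/15
q_2 = 4 ≤ 5 < 15 = q_3, so the answer is 173/4.

173/4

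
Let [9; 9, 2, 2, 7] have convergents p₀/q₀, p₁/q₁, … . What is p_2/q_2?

Using pₖ = aₖpₖ₋₁ + pₖ₋₂, qₖ = aₖqₖ₋₁ + qₖ₋₂ (with p₋₁=1, p₋₂=0, q₋₁=0, q₋₂=1):
  k=0: a=9, p=9, q=1
  k=1: a=9, p=82, q=9
  k=2: a=2, p=173, q=19

173/19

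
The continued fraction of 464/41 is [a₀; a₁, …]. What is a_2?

464 = 11·41 + 13   →  a_0 = 11
41 = 3·13 + 2   →  a_1 = 3
13 = 6·2 + 1   →  a_2 = 6

6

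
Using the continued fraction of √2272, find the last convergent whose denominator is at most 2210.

√2272 = [47; 1, 1, 1, 94, …] (period length 4).
Convergents:
  p_0/q_0 = 47/1
  p_1/q_1 = 48/1
  p_2/q_2 = 95/2
  p_3/q_3 = 143/3
  p_4/q_4 = 13537/284
  p_5/q_5 = 13680/287
  p_6/q_6 = 27217/571
  p_7/q_7 = 40897/858
  p_8/q_8 = 3871535/81223
q_7 = 858 ≤ 2210 < 81223 = q_8, so the answer is 40897/858.

40897/858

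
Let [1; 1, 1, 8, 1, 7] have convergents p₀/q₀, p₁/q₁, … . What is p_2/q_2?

Using pₖ = aₖpₖ₋₁ + pₖ₋₂, qₖ = aₖqₖ₋₁ + qₖ₋₂ (with p₋₁=1, p₋₂=0, q₋₁=0, q₋₂=1):
  k=0: a=1, p=1, q=1
  k=1: a=1, p=2, q=1
  k=2: a=1, p=3, q=2

3/2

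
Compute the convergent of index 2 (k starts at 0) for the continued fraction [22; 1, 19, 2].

Using pₖ = aₖpₖ₋₁ + pₖ₋₂, qₖ = aₖqₖ₋₁ + qₖ₋₂ (with p₋₁=1, p₋₂=0, q₋₁=0, q₋₂=1):
  k=0: a=22, p=22, q=1
  k=1: a=1, p=23, q=1
  k=2: a=19, p=459, q=20

459/20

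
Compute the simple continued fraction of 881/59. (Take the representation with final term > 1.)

[14; 1, 13, 1, 3]

881 = 14·59 + 55
59 = 1·55 + 4
55 = 13·4 + 3
4 = 1·3 + 1
3 = 3·1 + 0  (stop)
So 881/59 = [14; 1, 13, 1, 3].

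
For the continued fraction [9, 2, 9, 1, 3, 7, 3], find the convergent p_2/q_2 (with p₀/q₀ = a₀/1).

180/19

Using pₖ = aₖpₖ₋₁ + pₖ₋₂, qₖ = aₖqₖ₋₁ + qₖ₋₂ (with p₋₁=1, p₋₂=0, q₋₁=0, q₋₂=1):
  k=0: a=9, p=9, q=1
  k=1: a=2, p=19, q=2
  k=2: a=9, p=180, q=19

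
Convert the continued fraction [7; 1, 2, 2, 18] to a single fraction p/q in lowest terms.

995/129

Using pₖ = aₖpₖ₋₁ + pₖ₋₂ and qₖ = aₖqₖ₋₁ + qₖ₋₂:
  k=0: a=7, p=7, q=1
  k=1: a=1, p=8, q=1
  k=2: a=2, p=23, q=3
  k=3: a=2, p=54, q=7
  k=4: a=18, p=995, q=129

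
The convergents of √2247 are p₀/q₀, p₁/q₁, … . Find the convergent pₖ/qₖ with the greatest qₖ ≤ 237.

7537/159

√2247 = [47; 2, 2, 15, 2, 2, 94, …] (period length 6).
Convergents:
  p_0/q_0 = 47/1
  p_1/q_1 = 95/2
  p_2/q_2 = 237/5
  p_3/q_3 = 3650/77
  p_4/q_4 = 7537/159
  p_5/q_5 = 18724/395
q_4 = 159 ≤ 237 < 395 = q_5, so the answer is 7537/159.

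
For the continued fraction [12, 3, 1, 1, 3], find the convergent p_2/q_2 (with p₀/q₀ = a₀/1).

Using pₖ = aₖpₖ₋₁ + pₖ₋₂, qₖ = aₖqₖ₋₁ + qₖ₋₂ (with p₋₁=1, p₋₂=0, q₋₁=0, q₋₂=1):
  k=0: a=12, p=12, q=1
  k=1: a=3, p=37, q=3
  k=2: a=1, p=49, q=4

49/4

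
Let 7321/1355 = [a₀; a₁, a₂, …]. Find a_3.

7321 = 5·1355 + 546   →  a_0 = 5
1355 = 2·546 + 263   →  a_1 = 2
546 = 2·263 + 20   →  a_2 = 2
263 = 13·20 + 3   →  a_3 = 13

13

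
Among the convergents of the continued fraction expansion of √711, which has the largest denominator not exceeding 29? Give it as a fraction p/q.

√711 = [26; 1, 1, 1, 52, …] (period length 4).
Convergents:
  p_0/q_0 = 26/1
  p_1/q_1 = 27/1
  p_2/q_2 = 53/2
  p_3/q_3 = 80/3
  p_4/q_4 = 4213/158
q_3 = 3 ≤ 29 < 158 = q_4, so the answer is 80/3.

80/3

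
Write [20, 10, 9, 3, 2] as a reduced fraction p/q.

13205/657

Fold from the inside: start with 2/1.
  3 + 1/2 = 7/2
  9 + 2/7 = 65/7
  10 + 7/65 = 657/65
  20 + 65/657 = 13205/657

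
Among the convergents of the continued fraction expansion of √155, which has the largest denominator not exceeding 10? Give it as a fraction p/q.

112/9

√155 = [12; 2, 4, 2, 24, …] (period length 4).
Convergents:
  p_0/q_0 = 12/1
  p_1/q_1 = 25/2
  p_2/q_2 = 112/9
  p_3/q_3 = 249/20
q_2 = 9 ≤ 10 < 20 = q_3, so the answer is 112/9.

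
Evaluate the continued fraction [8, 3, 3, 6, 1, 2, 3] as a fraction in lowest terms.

5811/700

Fold from the inside: start with 3/1.
  2 + 1/3 = 7/3
  1 + 3/7 = 10/7
  6 + 7/10 = 67/10
  3 + 10/67 = 211/67
  3 + 67/211 = 700/211
  8 + 211/700 = 5811/700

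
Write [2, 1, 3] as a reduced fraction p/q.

Fold from the inside: start with 3/1.
  1 + 1/3 = 4/3
  2 + 3/4 = 11/4

11/4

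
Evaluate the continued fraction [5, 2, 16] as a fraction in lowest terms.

181/33

Using pₖ = aₖpₖ₋₁ + pₖ₋₂ and qₖ = aₖqₖ₋₁ + qₖ₋₂:
  k=0: a=5, p=5, q=1
  k=1: a=2, p=11, q=2
  k=2: a=16, p=181, q=33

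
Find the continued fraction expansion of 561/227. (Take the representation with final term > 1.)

[2; 2, 8, 4, 3]

561 = 2×227 + 107
227 = 2×107 + 13
107 = 8×13 + 3
13 = 4×3 + 1
3 = 3×1 + 0  (stop)
So 561/227 = [2; 2, 8, 4, 3].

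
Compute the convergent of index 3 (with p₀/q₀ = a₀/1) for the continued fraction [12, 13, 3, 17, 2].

8368/693

Using pₖ = aₖpₖ₋₁ + pₖ₋₂, qₖ = aₖqₖ₋₁ + qₖ₋₂ (with p₋₁=1, p₋₂=0, q₋₁=0, q₋₂=1):
  k=0: a=12, p=12, q=1
  k=1: a=13, p=157, q=13
  k=2: a=3, p=483, q=40
  k=3: a=17, p=8368, q=693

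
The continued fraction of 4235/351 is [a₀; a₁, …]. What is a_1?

15

4235 = 12·351 + 23   →  a_0 = 12
351 = 15·23 + 6   →  a_1 = 15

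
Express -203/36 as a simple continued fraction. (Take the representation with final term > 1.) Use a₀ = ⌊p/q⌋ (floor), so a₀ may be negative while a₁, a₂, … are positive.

-203 = -6×36 + 13
36 = 2×13 + 10
13 = 1×10 + 3
10 = 3×3 + 1
3 = 3×1 + 0  (stop)
So -203/36 = [-6; 2, 1, 3, 3].

[-6; 2, 1, 3, 3]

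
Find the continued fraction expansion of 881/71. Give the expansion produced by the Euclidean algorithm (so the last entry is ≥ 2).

[12; 2, 2, 4, 3]

881 = 12×71 + 29
71 = 2×29 + 13
29 = 2×13 + 3
13 = 4×3 + 1
3 = 3×1 + 0  (stop)
So 881/71 = [12; 2, 2, 4, 3].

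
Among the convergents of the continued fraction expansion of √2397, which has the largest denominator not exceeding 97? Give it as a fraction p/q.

√2397 = [48; 1, 23, 2, 23, 1, 96, …] (period length 6).
Convergents:
  p_0/q_0 = 48/1
  p_1/q_1 = 49/1
  p_2/q_2 = 1175/24
  p_3/q_3 = 2399/49
  p_4/q_4 = 56352/1151
q_3 = 49 ≤ 97 < 1151 = q_4, so the answer is 2399/49.

2399/49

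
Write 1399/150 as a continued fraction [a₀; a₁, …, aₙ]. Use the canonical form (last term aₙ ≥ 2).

[9; 3, 16, 3]

1399 = 9·150 + 49
150 = 3·49 + 3
49 = 16·3 + 1
3 = 3·1 + 0  (stop)
So 1399/150 = [9; 3, 16, 3].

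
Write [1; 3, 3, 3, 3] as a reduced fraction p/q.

142/109

Fold from the inside: start with 3/1.
  3 + 1/3 = 10/3
  3 + 3/10 = 33/10
  3 + 10/33 = 109/33
  1 + 33/109 = 142/109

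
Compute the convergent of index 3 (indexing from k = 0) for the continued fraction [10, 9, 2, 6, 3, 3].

Using pₖ = aₖpₖ₋₁ + pₖ₋₂, qₖ = aₖqₖ₋₁ + qₖ₋₂ (with p₋₁=1, p₋₂=0, q₋₁=0, q₋₂=1):
  k=0: a=10, p=10, q=1
  k=1: a=9, p=91, q=9
  k=2: a=2, p=192, q=19
  k=3: a=6, p=1243, q=123

1243/123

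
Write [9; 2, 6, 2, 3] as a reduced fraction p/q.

Using pₖ = aₖpₖ₋₁ + pₖ₋₂ and qₖ = aₖqₖ₋₁ + qₖ₋₂:
  k=0: a=9, p=9, q=1
  k=1: a=2, p=19, q=2
  k=2: a=6, p=123, q=13
  k=3: a=2, p=265, q=28
  k=4: a=3, p=918, q=97

918/97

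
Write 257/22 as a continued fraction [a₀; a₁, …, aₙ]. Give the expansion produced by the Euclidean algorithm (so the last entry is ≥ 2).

[11; 1, 2, 7]

257 = 11·22 + 15
22 = 1·15 + 7
15 = 2·7 + 1
7 = 7·1 + 0  (stop)
So 257/22 = [11; 1, 2, 7].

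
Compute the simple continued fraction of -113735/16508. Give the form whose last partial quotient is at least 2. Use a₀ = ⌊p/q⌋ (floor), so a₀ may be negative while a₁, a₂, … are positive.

[-7; 9, 15, 3, 3, 3, 1, 2]

-113735 = -7·16508 + 1821
16508 = 9·1821 + 119
1821 = 15·119 + 36
119 = 3·36 + 11
36 = 3·11 + 3
11 = 3·3 + 2
3 = 1·2 + 1
2 = 2·1 + 0  (stop)
So -113735/16508 = [-7; 9, 15, 3, 3, 3, 1, 2].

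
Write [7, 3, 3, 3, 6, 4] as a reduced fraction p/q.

6317/865

Using pₖ = aₖpₖ₋₁ + pₖ₋₂ and qₖ = aₖqₖ₋₁ + qₖ₋₂:
  k=0: a=7, p=7, q=1
  k=1: a=3, p=22, q=3
  k=2: a=3, p=73, q=10
  k=3: a=3, p=241, q=33
  k=4: a=6, p=1519, q=208
  k=5: a=4, p=6317, q=865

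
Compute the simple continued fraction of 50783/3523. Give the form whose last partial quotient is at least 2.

[14; 2, 2, 2, 3, 8, 3, 3]

50783 = 14*3523 + 1461
3523 = 2*1461 + 601
1461 = 2*601 + 259
601 = 2*259 + 83
259 = 3*83 + 10
83 = 8*10 + 3
10 = 3*3 + 1
3 = 3*1 + 0  (stop)
So 50783/3523 = [14; 2, 2, 2, 3, 8, 3, 3].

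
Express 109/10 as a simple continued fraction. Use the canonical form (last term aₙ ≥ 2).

109 = 10·10 + 9
10 = 1·9 + 1
9 = 9·1 + 0  (stop)
So 109/10 = [10; 1, 9].

[10; 1, 9]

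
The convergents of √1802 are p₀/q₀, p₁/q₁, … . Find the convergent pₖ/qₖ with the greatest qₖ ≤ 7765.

144245/3398

√1802 = [42; 2, 4, 2, 84, …] (period length 4).
Convergents:
  p_0/q_0 = 42/1
  p_1/q_1 = 85/2
  p_2/q_2 = 382/9
  p_3/q_3 = 849/20
  p_4/q_4 = 71698/1689
  p_5/q_5 = 144245/3398
  p_6/q_6 = 648678/15281
q_5 = 3398 ≤ 7765 < 15281 = q_6, so the answer is 144245/3398.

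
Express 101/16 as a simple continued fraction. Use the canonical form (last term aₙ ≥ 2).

101 = 6*16 + 5
16 = 3*5 + 1
5 = 5*1 + 0  (stop)
So 101/16 = [6; 3, 5].

[6; 3, 5]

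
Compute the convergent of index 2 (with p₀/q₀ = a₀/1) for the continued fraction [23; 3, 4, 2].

303/13

Using pₖ = aₖpₖ₋₁ + pₖ₋₂, qₖ = aₖqₖ₋₁ + qₖ₋₂ (with p₋₁=1, p₋₂=0, q₋₁=0, q₋₂=1):
  k=0: a=23, p=23, q=1
  k=1: a=3, p=70, q=3
  k=2: a=4, p=303, q=13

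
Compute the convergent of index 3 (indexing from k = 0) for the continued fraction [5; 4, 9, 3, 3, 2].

Using pₖ = aₖpₖ₋₁ + pₖ₋₂, qₖ = aₖqₖ₋₁ + qₖ₋₂ (with p₋₁=1, p₋₂=0, q₋₁=0, q₋₂=1):
  k=0: a=5, p=5, q=1
  k=1: a=4, p=21, q=4
  k=2: a=9, p=194, q=37
  k=3: a=3, p=603, q=115

603/115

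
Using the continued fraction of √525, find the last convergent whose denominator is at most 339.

√525 = [22; 1, 10, 2, 10, 1, 44, …] (period length 6).
Convergents:
  p_0/q_0 = 22/1
  p_1/q_1 = 23/1
  p_2/q_2 = 252/11
  p_3/q_3 = 527/23
  p_4/q_4 = 5522/241
  p_5/q_5 = 6049/264
  p_6/q_6 = 271678/11857
q_5 = 264 ≤ 339 < 11857 = q_6, so the answer is 6049/264.

6049/264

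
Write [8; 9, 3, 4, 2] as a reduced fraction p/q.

2189/270

Using pₖ = aₖpₖ₋₁ + pₖ₋₂ and qₖ = aₖqₖ₋₁ + qₖ₋₂:
  k=0: a=8, p=8, q=1
  k=1: a=9, p=73, q=9
  k=2: a=3, p=227, q=28
  k=3: a=4, p=981, q=121
  k=4: a=2, p=2189, q=270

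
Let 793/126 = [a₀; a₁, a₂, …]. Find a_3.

793 = 6·126 + 37   →  a_0 = 6
126 = 3·37 + 15   →  a_1 = 3
37 = 2·15 + 7   →  a_2 = 2
15 = 2·7 + 1   →  a_3 = 2

2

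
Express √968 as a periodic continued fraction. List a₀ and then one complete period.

a₀ = ⌊√968⌋ = 31.
With m₀=0, d₀=1 and mₖ₊₁ = dₖaₖ − mₖ, dₖ₊₁ = (n − mₖ₊₁²)/dₖ, aₖ₊₁ = ⌊(a₀+mₖ₊₁)/dₖ₊₁⌋:
  k=1: m=31, d=7, a=8
  k=2: m=25, d=49, a=1
  k=3: m=24, d=8, a=6
  k=4: m=24, d=49, a=1
  k=5: m=25, d=7, a=8
  k=6: m=31, d=1, a=62
d=1 and a=2a₀=62 at k=6, so the next step gives (m, d) = (31, 7) again — its k=1 value — and the period has length 6.

[31; 8, 1, 6, 1, 8, 62]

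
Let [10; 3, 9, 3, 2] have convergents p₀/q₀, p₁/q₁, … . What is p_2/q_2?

Using pₖ = aₖpₖ₋₁ + pₖ₋₂, qₖ = aₖqₖ₋₁ + qₖ₋₂ (with p₋₁=1, p₋₂=0, q₋₁=0, q₋₂=1):
  k=0: a=10, p=10, q=1
  k=1: a=3, p=31, q=3
  k=2: a=9, p=289, q=28

289/28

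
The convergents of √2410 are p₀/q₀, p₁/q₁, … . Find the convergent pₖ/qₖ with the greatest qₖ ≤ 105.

√2410 = [49; 10, 1, 8, 1, 10, 98, …] (period length 6).
Convergents:
  p_0/q_0 = 49/1
  p_1/q_1 = 491/10
  p_2/q_2 = 540/11
  p_3/q_3 = 4811/98
  p_4/q_4 = 5351/109
q_3 = 98 ≤ 105 < 109 = q_4, so the answer is 4811/98.

4811/98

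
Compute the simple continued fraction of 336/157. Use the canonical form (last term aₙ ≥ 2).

[2; 7, 7, 3]

336 = 2×157 + 22
157 = 7×22 + 3
22 = 7×3 + 1
3 = 3×1 + 0  (stop)
So 336/157 = [2; 7, 7, 3].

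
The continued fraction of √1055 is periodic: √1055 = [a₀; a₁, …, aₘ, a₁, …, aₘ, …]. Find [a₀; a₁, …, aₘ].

[32; 2, 12, 2, 64]

a₀ = ⌊√1055⌋ = 32.
With m₀=0, d₀=1 and mₖ₊₁ = dₖaₖ − mₖ, dₖ₊₁ = (n − mₖ₊₁²)/dₖ, aₖ₊₁ = ⌊(a₀+mₖ₊₁)/dₖ₊₁⌋:
  k=1: m=32, d=31, a=2
  k=2: m=30, d=5, a=12
  k=3: m=30, d=31, a=2
  k=4: m=32, d=1, a=64
d=1 and a=2a₀=64 at k=4, so the next step gives (m, d) = (32, 31) again — its k=1 value — and the period has length 4.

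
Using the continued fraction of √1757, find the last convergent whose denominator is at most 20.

503/12

√1757 = [41; 1, 10, 1, 82, …] (period length 4).
Convergents:
  p_0/q_0 = 41/1
  p_1/q_1 = 42/1
  p_2/q_2 = 461/11
  p_3/q_3 = 503/12
  p_4/q_4 = 41707/995
q_3 = 12 ≤ 20 < 995 = q_4, so the answer is 503/12.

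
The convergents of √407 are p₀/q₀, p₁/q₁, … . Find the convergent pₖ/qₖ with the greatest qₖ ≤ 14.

121/6

√407 = [20; 5, 1, 2, 1, 5, 40, …] (period length 6).
Convergents:
  p_0/q_0 = 20/1
  p_1/q_1 = 101/5
  p_2/q_2 = 121/6
  p_3/q_3 = 343/17
q_2 = 6 ≤ 14 < 17 = q_3, so the answer is 121/6.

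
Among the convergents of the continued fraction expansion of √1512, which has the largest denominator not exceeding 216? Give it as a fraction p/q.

√1512 = [38; 1, 7, 1, 1, 1, 7, 1, 76, …] (period length 8).
Convergents:
  p_0/q_0 = 38/1
  p_1/q_1 = 39/1
  p_2/q_2 = 311/8
  p_3/q_3 = 350/9
  p_4/q_4 = 661/17
  p_5/q_5 = 1011/26
  p_6/q_6 = 7738/199
  p_7/q_7 = 8749/225
q_6 = 199 ≤ 216 < 225 = q_7, so the answer is 7738/199.

7738/199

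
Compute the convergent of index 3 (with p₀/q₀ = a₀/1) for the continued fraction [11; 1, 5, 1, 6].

83/7

Using pₖ = aₖpₖ₋₁ + pₖ₋₂, qₖ = aₖqₖ₋₁ + qₖ₋₂ (with p₋₁=1, p₋₂=0, q₋₁=0, q₋₂=1):
  k=0: a=11, p=11, q=1
  k=1: a=1, p=12, q=1
  k=2: a=5, p=71, q=6
  k=3: a=1, p=83, q=7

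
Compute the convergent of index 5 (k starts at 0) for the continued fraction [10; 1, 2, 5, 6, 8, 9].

Using pₖ = aₖpₖ₋₁ + pₖ₋₂, qₖ = aₖqₖ₋₁ + qₖ₋₂ (with p₋₁=1, p₋₂=0, q₋₁=0, q₋₂=1):
  k=0: a=10, p=10, q=1
  k=1: a=1, p=11, q=1
  k=2: a=2, p=32, q=3
  k=3: a=5, p=171, q=16
  k=4: a=6, p=1058, q=99
  k=5: a=8, p=8635, q=808

8635/808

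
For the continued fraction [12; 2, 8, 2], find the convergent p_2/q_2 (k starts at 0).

Using pₖ = aₖpₖ₋₁ + pₖ₋₂, qₖ = aₖqₖ₋₁ + qₖ₋₂ (with p₋₁=1, p₋₂=0, q₋₁=0, q₋₂=1):
  k=0: a=12, p=12, q=1
  k=1: a=2, p=25, q=2
  k=2: a=8, p=212, q=17

212/17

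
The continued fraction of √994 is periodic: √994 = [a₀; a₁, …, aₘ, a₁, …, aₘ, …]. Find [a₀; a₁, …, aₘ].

[31; 1, 1, 8, 1, 1, 62]

a₀ = ⌊√994⌋ = 31.
With m₀=0, d₀=1 and mₖ₊₁ = dₖaₖ − mₖ, dₖ₊₁ = (n − mₖ₊₁²)/dₖ, aₖ₊₁ = ⌊(a₀+mₖ₊₁)/dₖ₊₁⌋:
  k=1: m=31, d=33, a=1
  k=2: m=2, d=30, a=1
  k=3: m=28, d=7, a=8
  k=4: m=28, d=30, a=1
  k=5: m=2, d=33, a=1
  k=6: m=31, d=1, a=62
d=1 and a=2a₀=62 at k=6, so the next step gives (m, d) = (31, 33) again — its k=1 value — and the period has length 6.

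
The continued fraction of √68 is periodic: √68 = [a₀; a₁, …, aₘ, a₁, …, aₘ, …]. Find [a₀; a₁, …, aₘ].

[8; 4, 16]

a₀ = ⌊√68⌋ = 8.
With m₀=0, d₀=1 and mₖ₊₁ = dₖaₖ − mₖ, dₖ₊₁ = (n − mₖ₊₁²)/dₖ, aₖ₊₁ = ⌊(a₀+mₖ₊₁)/dₖ₊₁⌋:
  k=1: m=8, d=4, a=4
  k=2: m=8, d=1, a=16
d=1 and a=2a₀=16 at k=2, so the next step gives (m, d) = (8, 4) again — its k=1 value — and the period has length 2.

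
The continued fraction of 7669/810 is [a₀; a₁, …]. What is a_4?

2

7669 = 9·810 + 379   →  a_0 = 9
810 = 2·379 + 52   →  a_1 = 2
379 = 7·52 + 15   →  a_2 = 7
52 = 3·15 + 7   →  a_3 = 3
15 = 2·7 + 1   →  a_4 = 2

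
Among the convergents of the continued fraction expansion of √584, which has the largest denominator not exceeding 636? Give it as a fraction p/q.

6984/289

√584 = [24; 6, 48, …] (period length 2).
Convergents:
  p_0/q_0 = 24/1
  p_1/q_1 = 145/6
  p_2/q_2 = 6984/289
  p_3/q_3 = 42049/1740
q_2 = 289 ≤ 636 < 1740 = q_3, so the answer is 6984/289.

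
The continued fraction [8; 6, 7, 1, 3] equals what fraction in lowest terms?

Using pₖ = aₖpₖ₋₁ + pₖ₋₂ and qₖ = aₖqₖ₋₁ + qₖ₋₂:
  k=0: a=8, p=8, q=1
  k=1: a=6, p=49, q=6
  k=2: a=7, p=351, q=43
  k=3: a=1, p=400, q=49
  k=4: a=3, p=1551, q=190

1551/190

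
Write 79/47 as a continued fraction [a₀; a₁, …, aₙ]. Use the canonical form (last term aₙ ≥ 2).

79 = 1·47 + 32
47 = 1·32 + 15
32 = 2·15 + 2
15 = 7·2 + 1
2 = 2·1 + 0  (stop)
So 79/47 = [1; 1, 2, 7, 2].

[1; 1, 2, 7, 2]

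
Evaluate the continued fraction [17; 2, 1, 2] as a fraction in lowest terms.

139/8

Using pₖ = aₖpₖ₋₁ + pₖ₋₂ and qₖ = aₖqₖ₋₁ + qₖ₋₂:
  k=0: a=17, p=17, q=1
  k=1: a=2, p=35, q=2
  k=2: a=1, p=52, q=3
  k=3: a=2, p=139, q=8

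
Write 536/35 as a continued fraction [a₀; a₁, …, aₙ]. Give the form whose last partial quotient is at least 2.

[15; 3, 5, 2]

536 = 15*35 + 11
35 = 3*11 + 2
11 = 5*2 + 1
2 = 2*1 + 0  (stop)
So 536/35 = [15; 3, 5, 2].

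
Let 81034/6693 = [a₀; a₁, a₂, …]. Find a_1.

81034 = 12·6693 + 718   →  a_0 = 12
6693 = 9·718 + 231   →  a_1 = 9

9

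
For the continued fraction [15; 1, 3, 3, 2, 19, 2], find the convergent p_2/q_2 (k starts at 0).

Using pₖ = aₖpₖ₋₁ + pₖ₋₂, qₖ = aₖqₖ₋₁ + qₖ₋₂ (with p₋₁=1, p₋₂=0, q₋₁=0, q₋₂=1):
  k=0: a=15, p=15, q=1
  k=1: a=1, p=16, q=1
  k=2: a=3, p=63, q=4

63/4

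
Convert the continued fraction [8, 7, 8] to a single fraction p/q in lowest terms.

464/57

Fold from the inside: start with 8/1.
  7 + 1/8 = 57/8
  8 + 8/57 = 464/57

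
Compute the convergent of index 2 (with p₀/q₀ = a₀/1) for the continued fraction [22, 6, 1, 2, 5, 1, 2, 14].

Using pₖ = aₖpₖ₋₁ + pₖ₋₂, qₖ = aₖqₖ₋₁ + qₖ₋₂ (with p₋₁=1, p₋₂=0, q₋₁=0, q₋₂=1):
  k=0: a=22, p=22, q=1
  k=1: a=6, p=133, q=6
  k=2: a=1, p=155, q=7

155/7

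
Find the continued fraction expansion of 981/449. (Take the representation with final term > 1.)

981 = 2×449 + 83
449 = 5×83 + 34
83 = 2×34 + 15
34 = 2×15 + 4
15 = 3×4 + 3
4 = 1×3 + 1
3 = 3×1 + 0  (stop)
So 981/449 = [2; 5, 2, 2, 3, 1, 3].

[2; 5, 2, 2, 3, 1, 3]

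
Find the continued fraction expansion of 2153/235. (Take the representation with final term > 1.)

2153 = 9×235 + 38
235 = 6×38 + 7
38 = 5×7 + 3
7 = 2×3 + 1
3 = 3×1 + 0  (stop)
So 2153/235 = [9; 6, 5, 2, 3].

[9; 6, 5, 2, 3]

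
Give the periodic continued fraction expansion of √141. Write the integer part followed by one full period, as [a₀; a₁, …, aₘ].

a₀ = ⌊√141⌋ = 11.

[11; 1, 6, 1, 22]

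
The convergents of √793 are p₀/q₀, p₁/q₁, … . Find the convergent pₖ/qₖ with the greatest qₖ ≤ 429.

√793 = [28; 6, 4, 6, 56, …] (period length 4).
Convergents:
  p_0/q_0 = 28/1
  p_1/q_1 = 169/6
  p_2/q_2 = 704/25
  p_3/q_3 = 4393/156
  p_4/q_4 = 246712/8761
q_3 = 156 ≤ 429 < 8761 = q_4, so the answer is 4393/156.

4393/156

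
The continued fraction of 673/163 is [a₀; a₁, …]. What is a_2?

673 = 4·163 + 21   →  a_0 = 4
163 = 7·21 + 16   →  a_1 = 7
21 = 1·16 + 5   →  a_2 = 1

1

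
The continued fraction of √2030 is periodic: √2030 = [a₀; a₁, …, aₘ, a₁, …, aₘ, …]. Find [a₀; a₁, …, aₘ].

[45; 18, 90]

a₀ = ⌊√2030⌋ = 45.
With m₀=0, d₀=1 and mₖ₊₁ = dₖaₖ − mₖ, dₖ₊₁ = (n − mₖ₊₁²)/dₖ, aₖ₊₁ = ⌊(a₀+mₖ₊₁)/dₖ₊₁⌋:
  k=1: m=45, d=5, a=18
  k=2: m=45, d=1, a=90
d=1 and a=2a₀=90 at k=2, so the next step gives (m, d) = (45, 5) again — its k=1 value — and the period has length 2.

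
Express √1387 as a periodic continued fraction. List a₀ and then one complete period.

[37; 4, 8, 37, 8, 4, 74]

a₀ = ⌊√1387⌋ = 37.
With m₀=0, d₀=1 and mₖ₊₁ = dₖaₖ − mₖ, dₖ₊₁ = (n − mₖ₊₁²)/dₖ, aₖ₊₁ = ⌊(a₀+mₖ₊₁)/dₖ₊₁⌋:
  k=1: m=37, d=18, a=4
  k=2: m=35, d=9, a=8
  k=3: m=37, d=2, a=37
  k=4: m=37, d=9, a=8
  k=5: m=35, d=18, a=4
  k=6: m=37, d=1, a=74
d=1 and a=2a₀=74 at k=6, so the next step gives (m, d) = (37, 18) again — its k=1 value — and the period has length 6.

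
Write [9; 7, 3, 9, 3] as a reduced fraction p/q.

Using pₖ = aₖpₖ₋₁ + pₖ₋₂ and qₖ = aₖqₖ₋₁ + qₖ₋₂:
  k=0: a=9, p=9, q=1
  k=1: a=7, p=64, q=7
  k=2: a=3, p=201, q=22
  k=3: a=9, p=1873, q=205
  k=4: a=3, p=5820, q=637

5820/637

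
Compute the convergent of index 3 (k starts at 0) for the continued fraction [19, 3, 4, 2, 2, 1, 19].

560/29

Using pₖ = aₖpₖ₋₁ + pₖ₋₂, qₖ = aₖqₖ₋₁ + qₖ₋₂ (with p₋₁=1, p₋₂=0, q₋₁=0, q₋₂=1):
  k=0: a=19, p=19, q=1
  k=1: a=3, p=58, q=3
  k=2: a=4, p=251, q=13
  k=3: a=2, p=560, q=29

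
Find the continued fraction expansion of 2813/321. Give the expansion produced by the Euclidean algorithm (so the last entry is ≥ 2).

2813 = 8×321 + 245
321 = 1×245 + 76
245 = 3×76 + 17
76 = 4×17 + 8
17 = 2×8 + 1
8 = 8×1 + 0  (stop)
So 2813/321 = [8; 1, 3, 4, 2, 8].

[8; 1, 3, 4, 2, 8]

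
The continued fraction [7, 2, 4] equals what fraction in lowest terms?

67/9

Fold from the inside: start with 4/1.
  2 + 1/4 = 9/4
  7 + 4/9 = 67/9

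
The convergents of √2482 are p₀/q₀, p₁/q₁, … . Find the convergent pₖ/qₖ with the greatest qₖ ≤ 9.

299/6

√2482 = [49; 1, 4, 1, 1, 4, 1, 98, …] (period length 7).
Convergents:
  p_0/q_0 = 49/1
  p_1/q_1 = 50/1
  p_2/q_2 = 249/5
  p_3/q_3 = 299/6
  p_4/q_4 = 548/11
q_3 = 6 ≤ 9 < 11 = q_4, so the answer is 299/6.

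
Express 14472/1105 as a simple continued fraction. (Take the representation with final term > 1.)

14472 = 13·1105 + 107
1105 = 10·107 + 35
107 = 3·35 + 2
35 = 17·2 + 1
2 = 2·1 + 0  (stop)
So 14472/1105 = [13; 10, 3, 17, 2].

[13; 10, 3, 17, 2]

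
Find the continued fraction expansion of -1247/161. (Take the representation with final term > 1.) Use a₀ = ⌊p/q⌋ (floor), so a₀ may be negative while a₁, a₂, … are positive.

-1247 = -8·161 + 41
161 = 3·41 + 38
41 = 1·38 + 3
38 = 12·3 + 2
3 = 1·2 + 1
2 = 2·1 + 0  (stop)
So -1247/161 = [-8; 3, 1, 12, 1, 2].

[-8; 3, 1, 12, 1, 2]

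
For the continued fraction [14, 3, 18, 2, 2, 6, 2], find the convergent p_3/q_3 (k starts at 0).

1619/113

Using pₖ = aₖpₖ₋₁ + pₖ₋₂, qₖ = aₖqₖ₋₁ + qₖ₋₂ (with p₋₁=1, p₋₂=0, q₋₁=0, q₋₂=1):
  k=0: a=14, p=14, q=1
  k=1: a=3, p=43, q=3
  k=2: a=18, p=788, q=55
  k=3: a=2, p=1619, q=113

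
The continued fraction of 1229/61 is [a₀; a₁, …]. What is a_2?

1229 = 20·61 + 9   →  a_0 = 20
61 = 6·9 + 7   →  a_1 = 6
9 = 1·7 + 2   →  a_2 = 1

1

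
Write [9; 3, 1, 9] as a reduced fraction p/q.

361/39

Fold from the inside: start with 9/1.
  1 + 1/9 = 10/9
  3 + 9/10 = 39/10
  9 + 10/39 = 361/39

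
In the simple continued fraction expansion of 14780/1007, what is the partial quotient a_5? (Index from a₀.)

2

14780 = 14·1007 + 682   →  a_0 = 14
1007 = 1·682 + 325   →  a_1 = 1
682 = 2·325 + 32   →  a_2 = 2
325 = 10·32 + 5   →  a_3 = 10
32 = 6·5 + 2   →  a_4 = 6
5 = 2·2 + 1   →  a_5 = 2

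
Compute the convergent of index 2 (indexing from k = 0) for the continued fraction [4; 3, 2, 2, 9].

30/7

Using pₖ = aₖpₖ₋₁ + pₖ₋₂, qₖ = aₖqₖ₋₁ + qₖ₋₂ (with p₋₁=1, p₋₂=0, q₋₁=0, q₋₂=1):
  k=0: a=4, p=4, q=1
  k=1: a=3, p=13, q=3
  k=2: a=2, p=30, q=7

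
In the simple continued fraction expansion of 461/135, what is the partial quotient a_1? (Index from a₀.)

2

461 = 3·135 + 56   →  a_0 = 3
135 = 2·56 + 23   →  a_1 = 2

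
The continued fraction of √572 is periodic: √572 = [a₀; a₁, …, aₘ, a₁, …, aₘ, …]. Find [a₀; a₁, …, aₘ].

a₀ = ⌊√572⌋ = 23.
With m₀=0, d₀=1 and mₖ₊₁ = dₖaₖ − mₖ, dₖ₊₁ = (n − mₖ₊₁²)/dₖ, aₖ₊₁ = ⌊(a₀+mₖ₊₁)/dₖ₊₁⌋:
  k=1: m=23, d=43, a=1
  k=2: m=20, d=4, a=10
  k=3: m=20, d=43, a=1
  k=4: m=23, d=1, a=46
d=1 and a=2a₀=46 at k=4, so the next step gives (m, d) = (23, 43) again — its k=1 value — and the period has length 4.

[23; 1, 10, 1, 46]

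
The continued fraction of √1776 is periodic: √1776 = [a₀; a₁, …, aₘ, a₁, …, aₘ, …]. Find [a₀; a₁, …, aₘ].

a₀ = ⌊√1776⌋ = 42.
With m₀=0, d₀=1 and mₖ₊₁ = dₖaₖ − mₖ, dₖ₊₁ = (n − mₖ₊₁²)/dₖ, aₖ₊₁ = ⌊(a₀+mₖ₊₁)/dₖ₊₁⌋:
  k=1: m=42, d=12, a=7
  k=2: m=42, d=1, a=84
d=1 and a=2a₀=84 at k=2, so the next step gives (m, d) = (42, 12) again — its k=1 value — and the period has length 2.

[42; 7, 84]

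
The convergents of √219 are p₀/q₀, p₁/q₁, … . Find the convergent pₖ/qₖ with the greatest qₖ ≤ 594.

8746/591

√219 = [14; 1, 3, 1, 28, …] (period length 4).
Convergents:
  p_0/q_0 = 14/1
  p_1/q_1 = 15/1
  p_2/q_2 = 59/4
  p_3/q_3 = 74/5
  p_4/q_4 = 2131/144
  p_5/q_5 = 2205/149
  p_6/q_6 = 8746/591
  p_7/q_7 = 10951/740
q_6 = 591 ≤ 594 < 740 = q_7, so the answer is 8746/591.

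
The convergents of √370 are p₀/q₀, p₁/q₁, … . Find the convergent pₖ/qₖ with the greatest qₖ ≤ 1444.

12503/650

√370 = [19; 4, 4, 38, …] (period length 3).
Convergents:
  p_0/q_0 = 19/1
  p_1/q_1 = 77/4
  p_2/q_2 = 327/17
  p_3/q_3 = 12503/650
  p_4/q_4 = 50339/2617
q_3 = 650 ≤ 1444 < 2617 = q_4, so the answer is 12503/650.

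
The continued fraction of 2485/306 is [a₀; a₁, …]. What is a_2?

2485 = 8·306 + 37   →  a_0 = 8
306 = 8·37 + 10   →  a_1 = 8
37 = 3·10 + 7   →  a_2 = 3

3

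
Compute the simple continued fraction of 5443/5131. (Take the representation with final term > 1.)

5443 = 1·5131 + 312
5131 = 16·312 + 139
312 = 2·139 + 34
139 = 4·34 + 3
34 = 11·3 + 1
3 = 3·1 + 0  (stop)
So 5443/5131 = [1; 16, 2, 4, 11, 3].

[1; 16, 2, 4, 11, 3]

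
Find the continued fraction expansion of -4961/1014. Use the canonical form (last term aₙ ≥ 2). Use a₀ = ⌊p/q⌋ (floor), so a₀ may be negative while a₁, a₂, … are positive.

[-5; 9, 3, 3, 3, 3]

-4961 = -5×1014 + 109
1014 = 9×109 + 33
109 = 3×33 + 10
33 = 3×10 + 3
10 = 3×3 + 1
3 = 3×1 + 0  (stop)
So -4961/1014 = [-5; 9, 3, 3, 3, 3].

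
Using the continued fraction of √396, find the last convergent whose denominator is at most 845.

7940/399

√396 = [19; 1, 8, 1, 38, …] (period length 4).
Convergents:
  p_0/q_0 = 19/1
  p_1/q_1 = 20/1
  p_2/q_2 = 179/9
  p_3/q_3 = 199/10
  p_4/q_4 = 7741/389
  p_5/q_5 = 7940/399
  p_6/q_6 = 71261/3581
q_5 = 399 ≤ 845 < 3581 = q_6, so the answer is 7940/399.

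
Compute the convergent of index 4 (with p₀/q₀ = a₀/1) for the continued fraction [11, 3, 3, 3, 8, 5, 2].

Using pₖ = aₖpₖ₋₁ + pₖ₋₂, qₖ = aₖqₖ₋₁ + qₖ₋₂ (with p₋₁=1, p₋₂=0, q₋₁=0, q₋₂=1):
  k=0: a=11, p=11, q=1
  k=1: a=3, p=34, q=3
  k=2: a=3, p=113, q=10
  k=3: a=3, p=373, q=33
  k=4: a=8, p=3097, q=274

3097/274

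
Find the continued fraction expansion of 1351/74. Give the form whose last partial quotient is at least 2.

[18; 3, 1, 8, 2]

1351 = 18×74 + 19
74 = 3×19 + 17
19 = 1×17 + 2
17 = 8×2 + 1
2 = 2×1 + 0  (stop)
So 1351/74 = [18; 3, 1, 8, 2].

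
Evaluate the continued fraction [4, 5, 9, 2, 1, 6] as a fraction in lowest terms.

4007/955

Fold from the inside: start with 6/1.
  1 + 1/6 = 7/6
  2 + 6/7 = 20/7
  9 + 7/20 = 187/20
  5 + 20/187 = 955/187
  4 + 187/955 = 4007/955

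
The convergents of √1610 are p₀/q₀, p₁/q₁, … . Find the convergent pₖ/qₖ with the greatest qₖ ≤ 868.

√1610 = [40; 8, 80, …] (period length 2).
Convergents:
  p_0/q_0 = 40/1
  p_1/q_1 = 321/8
  p_2/q_2 = 25720/641
  p_3/q_3 = 206081/5136
q_2 = 641 ≤ 868 < 5136 = q_3, so the answer is 25720/641.

25720/641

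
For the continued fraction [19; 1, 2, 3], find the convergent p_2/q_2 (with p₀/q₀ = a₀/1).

Using pₖ = aₖpₖ₋₁ + pₖ₋₂, qₖ = aₖqₖ₋₁ + qₖ₋₂ (with p₋₁=1, p₋₂=0, q₋₁=0, q₋₂=1):
  k=0: a=19, p=19, q=1
  k=1: a=1, p=20, q=1
  k=2: a=2, p=59, q=3

59/3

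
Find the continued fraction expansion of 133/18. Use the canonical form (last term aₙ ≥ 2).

133 = 7·18 + 7
18 = 2·7 + 4
7 = 1·4 + 3
4 = 1·3 + 1
3 = 3·1 + 0  (stop)
So 133/18 = [7; 2, 1, 1, 3].

[7; 2, 1, 1, 3]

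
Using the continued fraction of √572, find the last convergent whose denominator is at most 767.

13752/575

√572 = [23; 1, 10, 1, 46, …] (period length 4).
Convergents:
  p_0/q_0 = 23/1
  p_1/q_1 = 24/1
  p_2/q_2 = 263/11
  p_3/q_3 = 287/12
  p_4/q_4 = 13465/563
  p_5/q_5 = 13752/575
  p_6/q_6 = 150985/6313
q_5 = 575 ≤ 767 < 6313 = q_6, so the answer is 13752/575.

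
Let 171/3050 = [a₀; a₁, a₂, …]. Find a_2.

171 = 0·3050 + 171   →  a_0 = 0
3050 = 17·171 + 143   →  a_1 = 17
171 = 1·143 + 28   →  a_2 = 1

1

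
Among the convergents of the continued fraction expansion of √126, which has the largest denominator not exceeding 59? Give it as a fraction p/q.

√126 = [11; 4, 2, 4, 22, …] (period length 4).
Convergents:
  p_0/q_0 = 11/1
  p_1/q_1 = 45/4
  p_2/q_2 = 101/9
  p_3/q_3 = 449/40
  p_4/q_4 = 9979/889
q_3 = 40 ≤ 59 < 889 = q_4, so the answer is 449/40.

449/40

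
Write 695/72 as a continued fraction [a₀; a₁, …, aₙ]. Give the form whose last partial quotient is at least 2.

[9; 1, 1, 1, 7, 3]

695 = 9*72 + 47
72 = 1*47 + 25
47 = 1*25 + 22
25 = 1*22 + 3
22 = 7*3 + 1
3 = 3*1 + 0  (stop)
So 695/72 = [9; 1, 1, 1, 7, 3].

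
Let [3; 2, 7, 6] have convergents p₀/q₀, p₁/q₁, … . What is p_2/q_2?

Using pₖ = aₖpₖ₋₁ + pₖ₋₂, qₖ = aₖqₖ₋₁ + qₖ₋₂ (with p₋₁=1, p₋₂=0, q₋₁=0, q₋₂=1):
  k=0: a=3, p=3, q=1
  k=1: a=2, p=7, q=2
  k=2: a=7, p=52, q=15

52/15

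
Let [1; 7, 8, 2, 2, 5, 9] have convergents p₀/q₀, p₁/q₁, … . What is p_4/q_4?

341/299

Using pₖ = aₖpₖ₋₁ + pₖ₋₂, qₖ = aₖqₖ₋₁ + qₖ₋₂ (with p₋₁=1, p₋₂=0, q₋₁=0, q₋₂=1):
  k=0: a=1, p=1, q=1
  k=1: a=7, p=8, q=7
  k=2: a=8, p=65, q=57
  k=3: a=2, p=138, q=121
  k=4: a=2, p=341, q=299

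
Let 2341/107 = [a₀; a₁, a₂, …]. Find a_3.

2341 = 21·107 + 94   →  a_0 = 21
107 = 1·94 + 13   →  a_1 = 1
94 = 7·13 + 3   →  a_2 = 7
13 = 4·3 + 1   →  a_3 = 4

4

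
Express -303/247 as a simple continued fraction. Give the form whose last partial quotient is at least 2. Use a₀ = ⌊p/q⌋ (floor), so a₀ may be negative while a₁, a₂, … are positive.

[-2; 1, 3, 2, 2, 3, 3]

-303 = -2×247 + 191
247 = 1×191 + 56
191 = 3×56 + 23
56 = 2×23 + 10
23 = 2×10 + 3
10 = 3×3 + 1
3 = 3×1 + 0  (stop)
So -303/247 = [-2; 1, 3, 2, 2, 3, 3].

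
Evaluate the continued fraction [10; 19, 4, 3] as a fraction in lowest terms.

Using pₖ = aₖpₖ₋₁ + pₖ₋₂ and qₖ = aₖqₖ₋₁ + qₖ₋₂:
  k=0: a=10, p=10, q=1
  k=1: a=19, p=191, q=19
  k=2: a=4, p=774, q=77
  k=3: a=3, p=2513, q=250

2513/250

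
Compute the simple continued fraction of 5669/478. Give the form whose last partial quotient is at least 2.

5669 = 11*478 + 411
478 = 1*411 + 67
411 = 6*67 + 9
67 = 7*9 + 4
9 = 2*4 + 1
4 = 4*1 + 0  (stop)
So 5669/478 = [11; 1, 6, 7, 2, 4].

[11; 1, 6, 7, 2, 4]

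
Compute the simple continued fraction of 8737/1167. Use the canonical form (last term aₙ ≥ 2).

8737 = 7×1167 + 568
1167 = 2×568 + 31
568 = 18×31 + 10
31 = 3×10 + 1
10 = 10×1 + 0  (stop)
So 8737/1167 = [7; 2, 18, 3, 10].

[7; 2, 18, 3, 10]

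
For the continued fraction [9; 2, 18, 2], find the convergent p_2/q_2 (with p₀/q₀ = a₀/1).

Using pₖ = aₖpₖ₋₁ + pₖ₋₂, qₖ = aₖqₖ₋₁ + qₖ₋₂ (with p₋₁=1, p₋₂=0, q₋₁=0, q₋₂=1):
  k=0: a=9, p=9, q=1
  k=1: a=2, p=19, q=2
  k=2: a=18, p=351, q=37

351/37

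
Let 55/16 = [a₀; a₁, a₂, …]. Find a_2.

3

55 = 3·16 + 7   →  a_0 = 3
16 = 2·7 + 2   →  a_1 = 2
7 = 3·2 + 1   →  a_2 = 3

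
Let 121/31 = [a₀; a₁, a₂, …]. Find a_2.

9

121 = 3·31 + 28   →  a_0 = 3
31 = 1·28 + 3   →  a_1 = 1
28 = 9·3 + 1   →  a_2 = 9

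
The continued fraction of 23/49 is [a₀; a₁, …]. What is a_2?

23 = 0·49 + 23   →  a_0 = 0
49 = 2·23 + 3   →  a_1 = 2
23 = 7·3 + 2   →  a_2 = 7

7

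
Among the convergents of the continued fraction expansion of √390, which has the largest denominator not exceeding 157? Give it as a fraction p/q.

3061/155

√390 = [19; 1, 2, 1, 38, …] (period length 4).
Convergents:
  p_0/q_0 = 19/1
  p_1/q_1 = 20/1
  p_2/q_2 = 59/3
  p_3/q_3 = 79/4
  p_4/q_4 = 3061/155
  p_5/q_5 = 3140/159
q_4 = 155 ≤ 157 < 159 = q_5, so the answer is 3061/155.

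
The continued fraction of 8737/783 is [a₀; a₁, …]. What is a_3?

8737 = 11·783 + 124   →  a_0 = 11
783 = 6·124 + 39   →  a_1 = 6
124 = 3·39 + 7   →  a_2 = 3
39 = 5·7 + 4   →  a_3 = 5

5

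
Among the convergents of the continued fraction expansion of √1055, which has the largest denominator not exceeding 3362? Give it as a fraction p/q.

√1055 = [32; 2, 12, 2, 64, …] (period length 4).
Convergents:
  p_0/q_0 = 32/1
  p_1/q_1 = 65/2
  p_2/q_2 = 812/25
  p_3/q_3 = 1689/52
  p_4/q_4 = 108908/3353
  p_5/q_5 = 219505/6758
q_4 = 3353 ≤ 3362 < 6758 = q_5, so the answer is 108908/3353.

108908/3353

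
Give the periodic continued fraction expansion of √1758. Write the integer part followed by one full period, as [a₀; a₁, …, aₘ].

a₀ = ⌊√1758⌋ = 41.
With m₀=0, d₀=1 and mₖ₊₁ = dₖaₖ − mₖ, dₖ₊₁ = (n − mₖ₊₁²)/dₖ, aₖ₊₁ = ⌊(a₀+mₖ₊₁)/dₖ₊₁⌋:
  k=1: m=41, d=77, a=1
  k=2: m=36, d=6, a=12
  k=3: m=36, d=77, a=1
  k=4: m=41, d=1, a=82
d=1 and a=2a₀=82 at k=4, so the next step gives (m, d) = (41, 77) again — its k=1 value — and the period has length 4.

[41; 1, 12, 1, 82]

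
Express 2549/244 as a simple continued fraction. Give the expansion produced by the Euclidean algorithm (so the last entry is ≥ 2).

2549 = 10×244 + 109
244 = 2×109 + 26
109 = 4×26 + 5
26 = 5×5 + 1
5 = 5×1 + 0  (stop)
So 2549/244 = [10; 2, 4, 5, 5].

[10; 2, 4, 5, 5]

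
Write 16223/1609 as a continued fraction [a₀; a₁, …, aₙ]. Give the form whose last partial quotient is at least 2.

[10; 12, 10, 4, 3]

16223 = 10×1609 + 133
1609 = 12×133 + 13
133 = 10×13 + 3
13 = 4×3 + 1
3 = 3×1 + 0  (stop)
So 16223/1609 = [10; 12, 10, 4, 3].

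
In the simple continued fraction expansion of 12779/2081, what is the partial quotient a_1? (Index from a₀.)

7

12779 = 6·2081 + 293   →  a_0 = 6
2081 = 7·293 + 30   →  a_1 = 7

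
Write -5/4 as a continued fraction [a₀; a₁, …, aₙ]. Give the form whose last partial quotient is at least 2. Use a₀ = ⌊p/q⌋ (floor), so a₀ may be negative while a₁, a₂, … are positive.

-5 = -2*4 + 3
4 = 1*3 + 1
3 = 3*1 + 0  (stop)
So -5/4 = [-2; 1, 3].

[-2; 1, 3]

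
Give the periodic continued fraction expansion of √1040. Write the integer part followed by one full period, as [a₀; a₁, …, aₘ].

a₀ = ⌊√1040⌋ = 32.

[32; 4, 64]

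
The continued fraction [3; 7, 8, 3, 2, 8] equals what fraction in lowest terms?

Fold from the inside: start with 8/1.
  2 + 1/8 = 17/8
  3 + 8/17 = 59/17
  8 + 17/59 = 489/59
  7 + 59/489 = 3482/489
  3 + 489/3482 = 10935/3482

10935/3482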